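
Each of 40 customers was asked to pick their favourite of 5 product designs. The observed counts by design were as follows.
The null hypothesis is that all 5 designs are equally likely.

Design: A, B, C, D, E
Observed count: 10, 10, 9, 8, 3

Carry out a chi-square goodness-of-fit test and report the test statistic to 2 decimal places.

4.25

Under H₀ each category has probability 1/5, so each expected count is 40/5 = 8.
cat         O        E   (O−E)²/E
A          10        8      0.500
B          10        8      0.500
C           9        8      0.125
D           8        8      0.000
E           3        8      3.125
Sum = 4.25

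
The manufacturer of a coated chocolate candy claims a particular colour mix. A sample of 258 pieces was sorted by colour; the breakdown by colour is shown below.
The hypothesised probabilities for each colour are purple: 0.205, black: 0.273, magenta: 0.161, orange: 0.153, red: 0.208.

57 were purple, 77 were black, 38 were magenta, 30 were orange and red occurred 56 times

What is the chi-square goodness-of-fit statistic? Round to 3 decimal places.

3.608

Expected counts E_i = n·p_i: 258×0.205 = 52.89, 258×0.273 = 70.434, 258×0.161 = 41.538, 258×0.153 = 39.474, 258×0.208 = 53.664.
cat          O        E   (O−E)²/E
purple      57    52.89     0.3194
black       77   70.434     0.6121
magenta     38   41.538     0.3013
orange      30   39.474     2.2738
red         56   53.664     0.1017
Sum = 3.608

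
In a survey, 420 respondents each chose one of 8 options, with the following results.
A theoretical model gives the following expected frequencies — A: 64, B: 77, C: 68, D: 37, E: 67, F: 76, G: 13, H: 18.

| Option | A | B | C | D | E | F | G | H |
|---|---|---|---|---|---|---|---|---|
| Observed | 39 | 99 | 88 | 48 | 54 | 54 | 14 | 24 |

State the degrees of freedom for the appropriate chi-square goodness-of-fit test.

7

There are k = 8 categories and no parameters were estimated from the data, so df = 8 − 1 = 7.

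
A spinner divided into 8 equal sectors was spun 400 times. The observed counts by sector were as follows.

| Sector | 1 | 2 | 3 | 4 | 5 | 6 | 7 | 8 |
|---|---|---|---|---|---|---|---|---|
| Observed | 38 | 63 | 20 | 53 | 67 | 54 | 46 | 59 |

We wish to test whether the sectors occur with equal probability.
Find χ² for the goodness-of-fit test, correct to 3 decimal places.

32.480

Expected count for each of the 8 categories: 400/8 = 50.
cat         O        E   (O−E)²/E
1          38       50     2.8800
2          63       50     3.3800
3          20       50    18.0000
4          53       50     0.1800
5          67       50     5.7800
6          54       50     0.3200
7          46       50     0.3200
8          59       50     1.6200
Sum = 32.480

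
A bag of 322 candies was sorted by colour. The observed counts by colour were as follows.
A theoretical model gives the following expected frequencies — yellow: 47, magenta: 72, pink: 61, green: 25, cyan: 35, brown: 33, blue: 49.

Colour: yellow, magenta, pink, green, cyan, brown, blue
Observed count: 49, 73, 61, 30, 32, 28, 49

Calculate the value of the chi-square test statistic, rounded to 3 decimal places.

χ² = (49−47)²/47 + (73−72)²/72 + (61−61)²/61 + (30−25)²/25 + (32−35)²/35 + (28−33)²/33 + (49−49)²/49
   = 0.0851 + 0.0139 + 0.0000 + 1.0000 + 0.2571 + 0.7576 + 0.0000
Sum = 2.114

2.114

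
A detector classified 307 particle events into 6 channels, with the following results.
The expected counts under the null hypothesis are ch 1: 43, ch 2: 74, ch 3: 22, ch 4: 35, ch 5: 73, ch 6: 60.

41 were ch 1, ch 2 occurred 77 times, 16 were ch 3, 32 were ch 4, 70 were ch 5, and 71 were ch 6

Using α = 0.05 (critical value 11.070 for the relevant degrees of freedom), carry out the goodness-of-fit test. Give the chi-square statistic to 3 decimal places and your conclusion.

ch 1: (41 − 43)²/43 = 4/43 = 0.0930
ch 2: (77 − 74)²/74 = 9/74 = 0.1216
ch 3: (16 − 22)²/22 = 36/22 = 1.6364
ch 4: (32 − 35)²/35 = 9/35 = 0.2571
ch 5: (70 − 73)²/73 = 9/73 = 0.1233
ch 6: (71 − 60)²/60 = 121/60 = 2.0167
Sum = 4.248
df = 5. Since 4.248 < 11.070, we do not reject H₀.

4.248; do not reject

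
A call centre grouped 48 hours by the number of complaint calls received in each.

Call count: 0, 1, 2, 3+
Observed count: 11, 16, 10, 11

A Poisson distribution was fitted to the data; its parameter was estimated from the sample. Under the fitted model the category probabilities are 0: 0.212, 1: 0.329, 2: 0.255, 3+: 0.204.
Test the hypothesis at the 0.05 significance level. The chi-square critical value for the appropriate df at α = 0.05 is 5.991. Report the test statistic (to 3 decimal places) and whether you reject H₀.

Expected counts E_i = n·p_i: 48×0.212 = 10.176, 48×0.329 = 15.792, 48×0.255 = 12.24, 48×0.204 = 9.792.
cat         O        E   (O−E)²/E
0          11   10.176     0.0667
1          16   15.792     0.0027
2          10    12.24     0.4099
3+         11    9.792     0.1490
Sum = 0.628
df = 2. Since 0.628 < 5.991, we do not reject H₀.

0.628; do not reject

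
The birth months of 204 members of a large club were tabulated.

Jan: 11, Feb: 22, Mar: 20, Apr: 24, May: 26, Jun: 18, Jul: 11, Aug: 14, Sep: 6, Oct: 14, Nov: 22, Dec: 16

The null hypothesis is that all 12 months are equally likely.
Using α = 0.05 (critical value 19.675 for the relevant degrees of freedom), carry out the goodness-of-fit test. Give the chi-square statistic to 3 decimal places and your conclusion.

23.647; reject

Under H₀ each category has probability 1/12, so each expected count is 204/12 = 17.
Jan: (11 − 17)²/17 = 36/17 = 2.1176
Feb: (22 − 17)²/17 = 25/17 = 1.4706
Mar: (20 − 17)²/17 = 9/17 = 0.5294
Apr: (24 − 17)²/17 = 49/17 = 2.8824
May: (26 − 17)²/17 = 81/17 = 4.7647
Jun: (18 − 17)²/17 = 1/17 = 0.0588
Jul: (11 − 17)²/17 = 36/17 = 2.1176
Aug: (14 − 17)²/17 = 9/17 = 0.5294
Sep: (6 − 17)²/17 = 121/17 = 7.1176
Oct: (14 − 17)²/17 = 9/17 = 0.5294
Nov: (22 − 17)²/17 = 25/17 = 1.4706
Dec: (16 − 17)²/17 = 1/17 = 0.0588
Sum = 23.647
df = 11. Since 23.647 > 19.675, we reject H₀.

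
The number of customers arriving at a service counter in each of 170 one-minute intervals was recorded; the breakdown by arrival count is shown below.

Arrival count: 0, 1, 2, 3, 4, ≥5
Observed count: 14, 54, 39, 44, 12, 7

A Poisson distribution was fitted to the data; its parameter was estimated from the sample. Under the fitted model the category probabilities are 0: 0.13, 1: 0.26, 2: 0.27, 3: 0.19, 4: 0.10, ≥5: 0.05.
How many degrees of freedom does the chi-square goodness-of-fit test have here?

There are k = 6 categories and 1 parameter estimated from the data, so df = 6 − 1 − 1 = 4.

4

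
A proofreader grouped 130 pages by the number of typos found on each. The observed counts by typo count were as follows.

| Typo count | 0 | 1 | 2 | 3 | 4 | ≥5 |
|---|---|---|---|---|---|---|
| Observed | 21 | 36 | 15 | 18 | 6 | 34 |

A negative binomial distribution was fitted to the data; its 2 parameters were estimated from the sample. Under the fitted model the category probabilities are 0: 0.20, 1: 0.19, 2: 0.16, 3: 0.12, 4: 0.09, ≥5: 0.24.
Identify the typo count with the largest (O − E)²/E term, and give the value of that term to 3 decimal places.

1, 5.170

Expected counts E_i = n·p_i: 130×0.20 = 26, 130×0.19 = 24.7, 130×0.16 = 20.8, 130×0.12 = 15.6, 130×0.09 = 11.7, 130×0.24 = 31.2.
χ² = (21−26)²/26 + (36−24.7)²/24.7 + (15−20.8)²/20.8 + (18−15.6)²/15.6 + (6−11.7)²/11.7 + (34−31.2)²/31.2
   = 0.9615 + 5.1696 + 1.6173 + 0.3692 + 2.7769 + 0.2513
The largest term is for 1: 5.170.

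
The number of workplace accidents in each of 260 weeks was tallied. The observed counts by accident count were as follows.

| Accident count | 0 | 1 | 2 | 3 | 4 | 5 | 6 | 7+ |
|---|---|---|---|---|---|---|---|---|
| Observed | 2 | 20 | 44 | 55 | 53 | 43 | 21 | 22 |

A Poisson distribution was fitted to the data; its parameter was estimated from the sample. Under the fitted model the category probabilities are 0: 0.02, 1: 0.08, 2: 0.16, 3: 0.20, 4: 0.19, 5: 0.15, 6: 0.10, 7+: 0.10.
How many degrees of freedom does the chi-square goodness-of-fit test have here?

There are k = 8 categories and 1 parameter estimated from the data, so df = 8 − 1 − 1 = 6.

6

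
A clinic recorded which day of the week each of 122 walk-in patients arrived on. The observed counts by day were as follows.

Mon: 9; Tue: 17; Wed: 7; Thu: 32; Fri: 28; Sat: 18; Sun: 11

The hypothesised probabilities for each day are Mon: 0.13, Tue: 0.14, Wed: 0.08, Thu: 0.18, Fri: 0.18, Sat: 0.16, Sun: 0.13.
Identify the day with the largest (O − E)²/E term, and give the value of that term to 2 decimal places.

Thu, 4.59

Expected counts E_i = n·p_i: 122×0.13 = 15.86, 122×0.14 = 17.08, 122×0.08 = 9.76, 122×0.18 = 21.96, 122×0.18 = 21.96, 122×0.16 = 19.52, 122×0.13 = 15.86.
cat         O        E   (O−E)²/E
Mon         9    15.86      2.967
Tue        17    17.08      0.000
Wed         7     9.76      0.780
Thu        32    21.96      4.590
Fri        28    21.96      1.661
Sat        18    19.52      0.118
Sun        11    15.86      1.489
The largest term is for Thu: 4.59.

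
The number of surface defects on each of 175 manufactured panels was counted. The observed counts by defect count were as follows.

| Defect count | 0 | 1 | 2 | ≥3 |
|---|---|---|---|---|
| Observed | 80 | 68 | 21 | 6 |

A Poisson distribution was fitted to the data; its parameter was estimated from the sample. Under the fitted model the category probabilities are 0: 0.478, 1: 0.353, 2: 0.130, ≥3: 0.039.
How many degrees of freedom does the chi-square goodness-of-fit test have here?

There are k = 4 categories and 1 parameter estimated from the data, so df = 4 − 1 − 1 = 2.

2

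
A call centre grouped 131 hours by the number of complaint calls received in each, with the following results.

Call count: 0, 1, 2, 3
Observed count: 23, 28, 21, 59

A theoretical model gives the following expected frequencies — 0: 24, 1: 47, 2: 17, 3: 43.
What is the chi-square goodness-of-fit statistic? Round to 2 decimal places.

14.62

cat         O        E   (O−E)²/E
0          23       24      0.042
1          28       47      7.681
2          21       17      0.941
3          59       43      5.953
Sum = 14.62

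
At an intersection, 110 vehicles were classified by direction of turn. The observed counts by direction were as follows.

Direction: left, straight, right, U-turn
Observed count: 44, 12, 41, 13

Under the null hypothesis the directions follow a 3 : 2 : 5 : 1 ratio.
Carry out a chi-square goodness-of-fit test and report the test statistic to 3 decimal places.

Ratio total = 11. Expected counts: 110×3/11 = 30, 110×2/11 = 20, 110×5/11 = 50, 110×1/11 = 10.
χ² = (44−30)²/30 + (12−20)²/20 + (41−50)²/50 + (13−10)²/10
   = 6.5333 + 3.2000 + 1.6200 + 0.9000
Sum = 12.253

12.253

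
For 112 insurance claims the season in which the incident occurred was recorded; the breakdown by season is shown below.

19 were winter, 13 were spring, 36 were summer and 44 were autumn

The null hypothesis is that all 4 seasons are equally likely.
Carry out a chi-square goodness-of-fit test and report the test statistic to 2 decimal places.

Expected count for each of the 4 categories: 112/4 = 28.
χ² = (19−28)²/28 + (13−28)²/28 + (36−28)²/28 + (44−28)²/28
   = 2.893 + 8.036 + 2.286 + 9.143
Sum = 22.36

22.36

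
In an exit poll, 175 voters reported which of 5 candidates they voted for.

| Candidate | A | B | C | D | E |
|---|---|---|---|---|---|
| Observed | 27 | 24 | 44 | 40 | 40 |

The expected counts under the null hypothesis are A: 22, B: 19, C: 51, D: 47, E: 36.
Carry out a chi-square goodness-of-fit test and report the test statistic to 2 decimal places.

4.90

χ² = (27−22)²/22 + (24−19)²/19 + (44−51)²/51 + (40−47)²/47 + (40−36)²/36
   = 1.136 + 1.316 + 0.961 + 1.043 + 0.444
Sum = 4.90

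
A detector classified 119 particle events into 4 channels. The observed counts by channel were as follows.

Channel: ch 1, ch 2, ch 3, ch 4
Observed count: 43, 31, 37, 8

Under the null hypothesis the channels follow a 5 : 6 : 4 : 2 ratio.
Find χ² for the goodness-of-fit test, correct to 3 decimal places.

10.174

Ratio total = 17. Expected counts: 119×5/17 = 35, 119×6/17 = 42, 119×4/17 = 28, 119×2/17 = 14.
cat         O        E   (O−E)²/E
ch 1       43       35     1.8286
ch 2       31       42     2.8810
ch 3       37       28     2.8929
ch 4        8       14     2.5714
Sum = 10.174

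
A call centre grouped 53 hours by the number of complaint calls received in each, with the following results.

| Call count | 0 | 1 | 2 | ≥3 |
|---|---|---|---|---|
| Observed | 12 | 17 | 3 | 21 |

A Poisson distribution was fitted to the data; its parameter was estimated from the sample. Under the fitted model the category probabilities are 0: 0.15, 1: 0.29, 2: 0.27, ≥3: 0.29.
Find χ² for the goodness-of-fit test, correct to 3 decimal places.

13.237

Expected counts E_i = n·p_i: 53×0.15 = 7.95, 53×0.29 = 15.37, 53×0.27 = 14.31, 53×0.29 = 15.37.
χ² = (12−7.95)²/7.95 + (17−15.37)²/15.37 + (3−14.31)²/14.31 + (21−15.37)²/15.37
   = 2.0632 + 0.1729 + 8.9389 + 2.0623
Sum = 13.237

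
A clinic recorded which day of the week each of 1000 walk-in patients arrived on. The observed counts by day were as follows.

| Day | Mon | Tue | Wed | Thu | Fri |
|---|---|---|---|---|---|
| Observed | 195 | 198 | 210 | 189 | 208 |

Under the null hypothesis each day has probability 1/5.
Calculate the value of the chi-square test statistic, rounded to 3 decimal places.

1.570

Expected count for each of the 5 categories: 1000/5 = 200.
cat         O        E   (O−E)²/E
Mon       195      200     0.1250
Tue       198      200     0.0200
Wed       210      200     0.5000
Thu       189      200     0.6050
Fri       208      200     0.3200
Sum = 1.570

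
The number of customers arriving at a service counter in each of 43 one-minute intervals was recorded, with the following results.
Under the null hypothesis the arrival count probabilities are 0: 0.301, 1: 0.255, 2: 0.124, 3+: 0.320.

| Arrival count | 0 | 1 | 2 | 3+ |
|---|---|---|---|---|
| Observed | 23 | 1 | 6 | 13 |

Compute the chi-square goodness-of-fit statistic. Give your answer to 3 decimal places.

Expected counts E_i = n·p_i: 43×0.301 = 12.943, 43×0.255 = 10.965, 43×0.124 = 5.332, 43×0.320 = 13.76.
cat         O        E   (O−E)²/E
0          23   12.943     7.8145
1           1   10.965     9.0562
2           6    5.332     0.0837
3+         13    13.76     0.0420
Sum = 16.996

16.996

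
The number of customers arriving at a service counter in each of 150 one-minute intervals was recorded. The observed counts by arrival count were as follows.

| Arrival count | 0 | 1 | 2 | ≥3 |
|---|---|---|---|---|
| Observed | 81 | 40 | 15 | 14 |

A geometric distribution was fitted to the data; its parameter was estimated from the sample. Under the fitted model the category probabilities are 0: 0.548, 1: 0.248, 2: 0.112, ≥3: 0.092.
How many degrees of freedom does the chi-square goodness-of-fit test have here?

There are k = 4 categories and 1 parameter estimated from the data, so df = 4 − 1 − 1 = 2.

2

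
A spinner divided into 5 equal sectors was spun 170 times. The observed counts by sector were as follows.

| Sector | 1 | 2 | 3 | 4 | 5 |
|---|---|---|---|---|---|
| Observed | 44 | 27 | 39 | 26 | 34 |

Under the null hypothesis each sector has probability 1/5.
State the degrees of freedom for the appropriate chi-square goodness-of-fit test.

There are k = 5 categories and no parameters were estimated from the data, so df = 5 − 1 = 4.

4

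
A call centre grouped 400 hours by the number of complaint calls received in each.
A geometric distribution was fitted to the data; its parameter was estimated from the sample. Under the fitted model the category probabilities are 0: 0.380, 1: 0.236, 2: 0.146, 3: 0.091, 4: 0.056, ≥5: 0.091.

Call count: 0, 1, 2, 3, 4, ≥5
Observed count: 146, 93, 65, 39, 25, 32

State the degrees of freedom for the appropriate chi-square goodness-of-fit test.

There are k = 6 categories and 1 parameter estimated from the data, so df = 6 − 1 − 1 = 4.

4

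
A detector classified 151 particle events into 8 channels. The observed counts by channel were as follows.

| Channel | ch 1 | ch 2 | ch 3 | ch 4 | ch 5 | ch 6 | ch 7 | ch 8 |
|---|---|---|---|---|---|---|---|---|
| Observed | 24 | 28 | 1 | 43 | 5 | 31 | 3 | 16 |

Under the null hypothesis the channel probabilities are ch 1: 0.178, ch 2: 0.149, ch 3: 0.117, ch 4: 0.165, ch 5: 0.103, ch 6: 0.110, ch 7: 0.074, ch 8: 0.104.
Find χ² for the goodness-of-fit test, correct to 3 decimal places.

Expected counts E_i = n·p_i: 151×0.178 = 26.878, 151×0.149 = 22.499, 151×0.117 = 17.667, 151×0.165 = 24.915, 151×0.103 = 15.553, 151×0.110 = 16.61, 151×0.074 = 11.174, 151×0.104 = 15.704.
ch 1: (24 − 26.878)²/26.878 = 8.282884/26.878 = 0.3082
ch 2: (28 − 22.499)²/22.499 = 30.261001/22.499 = 1.3450
ch 3: (1 − 17.667)²/17.667 = 277.788889/17.667 = 15.7236
ch 4: (43 − 24.915)²/24.915 = 327.067225/24.915 = 13.1273
ch 5: (5 − 15.553)²/15.553 = 111.365809/15.553 = 7.1604
ch 6: (31 − 16.61)²/16.61 = 207.0721/16.61 = 12.4667
ch 7: (3 − 11.174)²/11.174 = 66.814276/11.174 = 5.9794
ch 8: (16 − 15.704)²/15.704 = 0.087616/15.704 = 0.0056
Sum = 56.116

56.116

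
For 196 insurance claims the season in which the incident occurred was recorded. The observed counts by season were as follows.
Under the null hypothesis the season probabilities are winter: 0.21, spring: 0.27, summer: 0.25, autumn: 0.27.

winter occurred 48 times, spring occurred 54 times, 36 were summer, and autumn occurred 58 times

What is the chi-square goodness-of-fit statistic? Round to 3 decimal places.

Expected counts E_i = n·p_i: 196×0.21 = 41.16, 196×0.27 = 52.92, 196×0.25 = 49, 196×0.27 = 52.92.
winter: (48 − 41.16)²/41.16 = 46.7856/41.16 = 1.1367
spring: (54 − 52.92)²/52.92 = 1.1664/52.92 = 0.0220
summer: (36 − 49)²/49 = 169/49 = 3.4490
autumn: (58 − 52.92)²/52.92 = 25.8064/52.92 = 0.4876
Sum = 5.095

5.095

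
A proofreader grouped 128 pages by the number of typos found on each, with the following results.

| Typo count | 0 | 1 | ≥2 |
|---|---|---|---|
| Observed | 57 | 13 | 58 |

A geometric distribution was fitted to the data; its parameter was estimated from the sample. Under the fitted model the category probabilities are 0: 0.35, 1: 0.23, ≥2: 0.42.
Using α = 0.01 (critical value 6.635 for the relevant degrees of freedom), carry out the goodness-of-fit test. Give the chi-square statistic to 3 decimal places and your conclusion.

Expected counts E_i = n·p_i: 128×0.35 = 44.8, 128×0.23 = 29.44, 128×0.42 = 53.76.
χ² = (57−44.8)²/44.8 + (13−29.44)²/29.44 + (58−53.76)²/53.76
   = 3.3223 + 9.1805 + 0.3344
Sum = 12.837
df = 1. Since 12.837 > 6.635, we reject H₀.

12.837; reject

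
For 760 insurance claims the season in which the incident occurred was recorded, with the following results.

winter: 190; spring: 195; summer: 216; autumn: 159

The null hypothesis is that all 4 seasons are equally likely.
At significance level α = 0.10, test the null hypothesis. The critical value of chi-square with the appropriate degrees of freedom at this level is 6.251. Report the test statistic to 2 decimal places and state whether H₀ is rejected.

Expected count for each of the 4 categories: 760/4 = 190.
winter: (190 − 190)²/190 = 0/190 = 0.000
spring: (195 − 190)²/190 = 25/190 = 0.132
summer: (216 − 190)²/190 = 676/190 = 3.558
autumn: (159 − 190)²/190 = 961/190 = 5.058
Sum = 8.75
df = 3. Since 8.75 > 6.251, we reject H₀.

8.75; reject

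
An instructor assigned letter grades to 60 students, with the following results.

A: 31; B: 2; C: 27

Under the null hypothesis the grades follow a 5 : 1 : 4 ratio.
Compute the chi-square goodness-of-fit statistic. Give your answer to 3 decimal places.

Ratio total = 10. Expected counts: 60×5/10 = 30, 60×1/10 = 6, 60×4/10 = 24.
χ² = (31−30)²/30 + (2−6)²/6 + (27−24)²/24
   = 0.0333 + 2.6667 + 0.3750
Sum = 3.075

3.075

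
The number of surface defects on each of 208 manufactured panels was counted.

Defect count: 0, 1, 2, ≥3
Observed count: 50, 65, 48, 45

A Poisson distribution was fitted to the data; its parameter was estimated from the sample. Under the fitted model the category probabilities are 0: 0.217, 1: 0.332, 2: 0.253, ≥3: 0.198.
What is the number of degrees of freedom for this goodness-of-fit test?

2

There are k = 4 categories and 1 parameter estimated from the data, so df = 4 − 1 − 1 = 2.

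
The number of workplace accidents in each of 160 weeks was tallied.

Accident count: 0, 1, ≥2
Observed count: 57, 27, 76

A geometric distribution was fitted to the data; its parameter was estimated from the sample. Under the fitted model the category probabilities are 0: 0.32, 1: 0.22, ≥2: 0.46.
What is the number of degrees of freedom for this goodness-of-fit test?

There are k = 3 categories and 1 parameter estimated from the data, so df = 3 − 1 − 1 = 1.

1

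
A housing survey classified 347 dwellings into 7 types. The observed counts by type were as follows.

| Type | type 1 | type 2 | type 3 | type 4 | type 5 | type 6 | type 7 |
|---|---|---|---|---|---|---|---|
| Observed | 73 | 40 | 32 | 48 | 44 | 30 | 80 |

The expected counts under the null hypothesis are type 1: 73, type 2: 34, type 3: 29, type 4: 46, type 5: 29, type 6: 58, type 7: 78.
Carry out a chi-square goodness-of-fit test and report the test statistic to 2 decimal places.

22.78

cat         O        E   (O−E)²/E
type 1     73       73      0.000
type 2     40       34      1.059
type 3     32       29      0.310
type 4     48       46      0.087
type 5     44       29      7.759
type 6     30       58     13.517
type 7     80       78      0.051
Sum = 22.78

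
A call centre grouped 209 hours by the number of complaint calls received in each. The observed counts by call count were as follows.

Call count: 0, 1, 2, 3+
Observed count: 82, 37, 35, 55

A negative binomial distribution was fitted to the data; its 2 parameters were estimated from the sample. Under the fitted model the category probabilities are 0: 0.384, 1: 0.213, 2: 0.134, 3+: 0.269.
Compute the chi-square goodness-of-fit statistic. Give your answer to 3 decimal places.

Expected counts E_i = n·p_i: 209×0.384 = 80.256, 209×0.213 = 44.517, 209×0.134 = 28.006, 209×0.269 = 56.221.
cat         O        E   (O−E)²/E
0          82   80.256     0.0379
1          37   44.517     1.2693
2          35   28.006     1.7466
3+         55   56.221     0.0265
Sum = 3.080

3.080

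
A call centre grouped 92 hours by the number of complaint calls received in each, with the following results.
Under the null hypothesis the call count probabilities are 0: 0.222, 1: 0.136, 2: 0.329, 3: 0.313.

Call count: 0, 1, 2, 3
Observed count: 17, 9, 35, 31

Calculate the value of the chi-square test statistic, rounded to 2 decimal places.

2.47

Expected counts E_i = n·p_i: 92×0.222 = 20.424, 92×0.136 = 12.512, 92×0.329 = 30.268, 92×0.313 = 28.796.
0: (17 − 20.424)²/20.424 = 11.723776/20.424 = 0.574
1: (9 − 12.512)²/12.512 = 12.334144/12.512 = 0.986
2: (35 − 30.268)²/30.268 = 22.391824/30.268 = 0.740
3: (31 − 28.796)²/28.796 = 4.857616/28.796 = 0.169
Sum = 2.47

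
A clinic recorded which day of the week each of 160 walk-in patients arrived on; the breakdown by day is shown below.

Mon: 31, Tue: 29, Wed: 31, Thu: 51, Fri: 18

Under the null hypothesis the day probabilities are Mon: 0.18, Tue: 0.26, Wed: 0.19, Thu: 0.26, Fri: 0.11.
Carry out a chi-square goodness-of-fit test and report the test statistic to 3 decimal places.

6.129

Expected counts E_i = n·p_i: 160×0.18 = 28.8, 160×0.26 = 41.6, 160×0.19 = 30.4, 160×0.26 = 41.6, 160×0.11 = 17.6.
χ² = (31−28.8)²/28.8 + (29−41.6)²/41.6 + (31−30.4)²/30.4 + (51−41.6)²/41.6 + (18−17.6)²/17.6
   = 0.1681 + 3.8163 + 0.0118 + 2.1240 + 0.0091
Sum = 6.129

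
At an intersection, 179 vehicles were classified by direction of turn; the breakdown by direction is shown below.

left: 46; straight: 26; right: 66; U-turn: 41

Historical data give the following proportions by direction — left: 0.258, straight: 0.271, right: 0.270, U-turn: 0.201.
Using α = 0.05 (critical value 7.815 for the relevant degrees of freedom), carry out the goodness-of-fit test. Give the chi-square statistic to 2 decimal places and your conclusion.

Expected counts E_i = n·p_i: 179×0.258 = 46.182, 179×0.271 = 48.509, 179×0.270 = 48.33, 179×0.201 = 35.979.
χ² = (46−46.182)²/46.182 + (26−48.509)²/48.509 + (66−48.33)²/48.33 + (41−35.979)²/35.979
   = 0.001 + 10.445 + 6.460 + 0.701
Sum = 17.61
df = 3. Since 17.61 > 7.815, we reject H₀.

17.61; reject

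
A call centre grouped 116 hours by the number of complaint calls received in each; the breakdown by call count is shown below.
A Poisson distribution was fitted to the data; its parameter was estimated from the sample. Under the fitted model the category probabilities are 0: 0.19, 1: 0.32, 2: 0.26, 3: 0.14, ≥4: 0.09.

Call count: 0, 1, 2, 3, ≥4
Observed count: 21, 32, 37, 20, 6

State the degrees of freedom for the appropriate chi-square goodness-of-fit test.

3

There are k = 5 categories and 1 parameter estimated from the data, so df = 5 − 1 − 1 = 3.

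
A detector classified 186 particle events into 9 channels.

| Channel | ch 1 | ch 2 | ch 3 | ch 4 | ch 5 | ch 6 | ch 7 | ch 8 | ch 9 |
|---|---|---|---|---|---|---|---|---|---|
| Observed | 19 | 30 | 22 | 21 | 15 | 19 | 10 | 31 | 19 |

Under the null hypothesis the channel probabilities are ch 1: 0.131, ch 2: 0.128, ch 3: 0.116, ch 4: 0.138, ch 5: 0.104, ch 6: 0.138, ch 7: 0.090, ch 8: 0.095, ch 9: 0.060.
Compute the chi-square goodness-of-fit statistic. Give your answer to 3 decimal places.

Expected counts E_i = n·p_i: 186×0.131 = 24.366, 186×0.128 = 23.808, 186×0.116 = 21.576, 186×0.138 = 25.668, 186×0.104 = 19.344, 186×0.138 = 25.668, 186×0.090 = 16.74, 186×0.095 = 17.67, 186×0.060 = 11.16.
χ² = (19−24.366)²/24.366 + (30−23.808)²/23.808 + (22−21.576)²/21.576 + (21−25.668)²/25.668 + (15−19.344)²/19.344 + (19−25.668)²/25.668 + (10−16.74)²/16.74 + (31−17.67)²/17.67 + (19−11.16)²/11.16
   = 1.1817 + 1.6104 + 0.0083 + 0.8489 + 0.9755 + 1.7322 + 2.7137 + 10.0560 + 5.5077
Sum = 24.634

24.634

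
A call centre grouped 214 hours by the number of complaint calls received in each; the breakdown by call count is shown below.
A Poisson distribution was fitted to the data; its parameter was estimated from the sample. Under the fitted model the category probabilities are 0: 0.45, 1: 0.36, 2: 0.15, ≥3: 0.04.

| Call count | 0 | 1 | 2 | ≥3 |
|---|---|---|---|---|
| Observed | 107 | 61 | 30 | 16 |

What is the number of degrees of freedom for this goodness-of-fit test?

2

There are k = 4 categories and 1 parameter estimated from the data, so df = 4 − 1 − 1 = 2.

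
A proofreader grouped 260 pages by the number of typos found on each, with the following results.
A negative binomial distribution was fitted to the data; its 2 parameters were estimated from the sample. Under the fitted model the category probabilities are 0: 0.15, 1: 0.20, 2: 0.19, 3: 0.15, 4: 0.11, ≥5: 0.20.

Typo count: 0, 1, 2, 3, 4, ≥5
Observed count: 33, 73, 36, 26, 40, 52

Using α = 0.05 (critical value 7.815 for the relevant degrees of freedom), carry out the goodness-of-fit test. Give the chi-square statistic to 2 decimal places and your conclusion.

21.92; reject

Expected counts E_i = n·p_i: 260×0.15 = 39, 260×0.20 = 52, 260×0.19 = 49.4, 260×0.15 = 39, 260×0.11 = 28.6, 260×0.20 = 52.
χ² = (33−39)²/39 + (73−52)²/52 + (36−49.4)²/49.4 + (26−39)²/39 + (40−28.6)²/28.6 + (52−52)²/52
   = 0.923 + 8.481 + 3.635 + 4.333 + 4.544 + 0.000
Sum = 21.92
df = 3. Since 21.92 > 7.815, we reject H₀.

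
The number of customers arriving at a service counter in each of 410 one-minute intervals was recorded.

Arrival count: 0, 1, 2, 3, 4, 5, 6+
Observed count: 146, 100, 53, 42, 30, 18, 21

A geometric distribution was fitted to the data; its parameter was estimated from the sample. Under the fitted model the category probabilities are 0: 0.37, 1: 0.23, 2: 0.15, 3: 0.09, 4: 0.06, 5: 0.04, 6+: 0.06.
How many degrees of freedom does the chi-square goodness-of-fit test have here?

5

There are k = 7 categories and 1 parameter estimated from the data, so df = 7 − 1 − 1 = 5.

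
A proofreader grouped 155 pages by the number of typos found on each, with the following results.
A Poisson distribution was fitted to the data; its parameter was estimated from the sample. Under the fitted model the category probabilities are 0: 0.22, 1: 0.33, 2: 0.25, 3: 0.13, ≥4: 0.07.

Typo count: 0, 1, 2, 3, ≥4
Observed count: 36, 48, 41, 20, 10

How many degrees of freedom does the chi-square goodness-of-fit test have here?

3

There are k = 5 categories and 1 parameter estimated from the data, so df = 5 − 1 − 1 = 3.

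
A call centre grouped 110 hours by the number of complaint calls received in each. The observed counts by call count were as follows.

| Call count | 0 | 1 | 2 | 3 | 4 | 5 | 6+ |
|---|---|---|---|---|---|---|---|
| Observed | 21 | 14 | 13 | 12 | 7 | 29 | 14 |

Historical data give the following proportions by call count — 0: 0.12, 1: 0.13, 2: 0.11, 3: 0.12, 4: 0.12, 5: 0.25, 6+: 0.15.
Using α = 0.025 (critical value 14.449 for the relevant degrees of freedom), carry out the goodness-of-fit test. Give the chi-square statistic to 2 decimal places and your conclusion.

8.16; do not reject

Expected counts E_i = n·p_i: 110×0.12 = 13.2, 110×0.13 = 14.3, 110×0.11 = 12.1, 110×0.12 = 13.2, 110×0.12 = 13.2, 110×0.25 = 27.5, 110×0.15 = 16.5.
0: (21 − 13.2)²/13.2 = 60.84/13.2 = 4.609
1: (14 − 14.3)²/14.3 = 0.09/14.3 = 0.006
2: (13 − 12.1)²/12.1 = 0.81/12.1 = 0.067
3: (12 − 13.2)²/13.2 = 1.44/13.2 = 0.109
4: (7 − 13.2)²/13.2 = 38.44/13.2 = 2.912
5: (29 − 27.5)²/27.5 = 2.25/27.5 = 0.082
6+: (14 − 16.5)²/16.5 = 6.25/16.5 = 0.379
Sum = 8.16
df = 6. Since 8.16 < 14.449, we do not reject H₀.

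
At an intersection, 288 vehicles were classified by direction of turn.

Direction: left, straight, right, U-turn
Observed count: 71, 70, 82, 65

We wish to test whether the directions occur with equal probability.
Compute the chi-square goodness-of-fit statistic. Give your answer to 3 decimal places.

2.139

Under H₀ each category has probability 1/4, so each expected count is 288/4 = 72.
left: (71 − 72)²/72 = 1/72 = 0.0139
straight: (70 − 72)²/72 = 4/72 = 0.0556
right: (82 − 72)²/72 = 100/72 = 1.3889
U-turn: (65 − 72)²/72 = 49/72 = 0.6806
Sum = 2.139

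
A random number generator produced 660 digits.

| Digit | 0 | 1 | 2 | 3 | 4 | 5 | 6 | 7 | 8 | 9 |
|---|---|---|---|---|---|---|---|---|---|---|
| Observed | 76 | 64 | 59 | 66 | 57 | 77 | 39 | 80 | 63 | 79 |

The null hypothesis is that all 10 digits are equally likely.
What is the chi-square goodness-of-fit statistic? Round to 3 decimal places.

22.091

Expected count for each of the 10 categories: 660/10 = 66.
χ² = (76−66)²/66 + (64−66)²/66 + (59−66)²/66 + (66−66)²/66 + (57−66)²/66 + (77−66)²/66 + (39−66)²/66 + (80−66)²/66 + (63−66)²/66 + (79−66)²/66
   = 1.5152 + 0.0606 + 0.7424 + 0.0000 + 1.2273 + 1.8333 + 11.0455 + 2.9697 + 0.1364 + 2.5606
Sum = 22.091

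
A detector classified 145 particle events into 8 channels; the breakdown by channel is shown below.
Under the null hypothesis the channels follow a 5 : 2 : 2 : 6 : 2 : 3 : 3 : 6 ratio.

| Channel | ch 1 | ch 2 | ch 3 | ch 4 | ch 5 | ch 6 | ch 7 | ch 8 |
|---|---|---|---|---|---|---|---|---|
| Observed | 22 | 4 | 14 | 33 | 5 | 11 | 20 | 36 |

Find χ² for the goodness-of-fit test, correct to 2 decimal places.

Ratio total = 29. Expected counts: 145×5/29 = 25, 145×2/29 = 10, 145×2/29 = 10, 145×6/29 = 30, 145×2/29 = 10, 145×3/29 = 15, 145×3/29 = 15, 145×6/29 = 30.
cat         O        E   (O−E)²/E
ch 1       22       25      0.360
ch 2        4       10      3.600
ch 3       14       10      1.600
ch 4       33       30      0.300
ch 5        5       10      2.500
ch 6       11       15      1.067
ch 7       20       15      1.667
ch 8       36       30      1.200
Sum = 12.29

12.29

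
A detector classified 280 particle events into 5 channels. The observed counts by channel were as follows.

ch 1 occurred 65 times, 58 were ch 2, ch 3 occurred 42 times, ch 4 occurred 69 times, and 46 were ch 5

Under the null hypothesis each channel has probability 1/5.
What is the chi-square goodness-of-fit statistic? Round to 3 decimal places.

9.821

Under H₀ each category has probability 1/5, so each expected count is 280/5 = 56.
χ² = (65−56)²/56 + (58−56)²/56 + (42−56)²/56 + (69−56)²/56 + (46−56)²/56
   = 1.4464 + 0.0714 + 3.5000 + 3.0179 + 1.7857
Sum = 9.821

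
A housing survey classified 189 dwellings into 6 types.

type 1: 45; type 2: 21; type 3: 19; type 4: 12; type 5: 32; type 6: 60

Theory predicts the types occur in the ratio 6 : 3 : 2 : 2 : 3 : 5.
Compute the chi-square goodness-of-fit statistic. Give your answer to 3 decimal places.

Ratio total = 21. Expected counts: 189×6/21 = 54, 189×3/21 = 27, 189×2/21 = 18, 189×2/21 = 18, 189×3/21 = 27, 189×5/21 = 45.
χ² = (45−54)²/54 + (21−27)²/27 + (19−18)²/18 + (12−18)²/18 + (32−27)²/27 + (60−45)²/45
   = 1.5000 + 1.3333 + 0.0556 + 2.0000 + 0.9259 + 5.0000
Sum = 10.815

10.815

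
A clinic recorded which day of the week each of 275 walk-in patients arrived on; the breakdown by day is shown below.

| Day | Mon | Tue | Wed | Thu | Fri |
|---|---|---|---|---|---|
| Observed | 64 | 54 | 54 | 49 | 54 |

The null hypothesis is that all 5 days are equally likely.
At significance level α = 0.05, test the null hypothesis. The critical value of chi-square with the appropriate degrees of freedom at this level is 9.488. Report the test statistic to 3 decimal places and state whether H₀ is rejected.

Under H₀ each category has probability 1/5, so each expected count is 275/5 = 55.
Mon: (64 − 55)²/55 = 81/55 = 1.4727
Tue: (54 − 55)²/55 = 1/55 = 0.0182
Wed: (54 − 55)²/55 = 1/55 = 0.0182
Thu: (49 − 55)²/55 = 36/55 = 0.6545
Fri: (54 − 55)²/55 = 1/55 = 0.0182
Sum = 2.182
df = 4. Since 2.182 < 9.488, we do not reject H₀.

2.182; do not reject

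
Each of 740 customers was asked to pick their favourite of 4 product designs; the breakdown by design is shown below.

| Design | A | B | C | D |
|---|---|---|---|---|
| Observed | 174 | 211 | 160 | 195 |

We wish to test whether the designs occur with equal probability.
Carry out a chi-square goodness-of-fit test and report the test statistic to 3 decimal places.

8.227

Under H₀ each category has probability 1/4, so each expected count is 740/4 = 185.
χ² = (174−185)²/185 + (211−185)²/185 + (160−185)²/185 + (195−185)²/185
   = 0.6541 + 3.6541 + 3.3784 + 0.5405
Sum = 8.227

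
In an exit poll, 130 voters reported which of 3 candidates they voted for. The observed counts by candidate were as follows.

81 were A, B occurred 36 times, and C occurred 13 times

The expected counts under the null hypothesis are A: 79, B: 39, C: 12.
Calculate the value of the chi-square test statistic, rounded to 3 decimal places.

cat         O        E   (O−E)²/E
A          81       79     0.0506
B          36       39     0.2308
C          13       12     0.0833
Sum = 0.365

0.365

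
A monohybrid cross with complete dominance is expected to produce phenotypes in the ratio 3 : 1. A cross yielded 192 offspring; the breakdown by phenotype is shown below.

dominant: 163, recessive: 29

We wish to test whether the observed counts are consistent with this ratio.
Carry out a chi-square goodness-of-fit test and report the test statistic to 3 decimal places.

10.028

Ratio total = 4. Expected counts: 192×3/4 = 144, 192×1/4 = 48.
cat            O        E   (O−E)²/E
dominant     163      144     2.5069
recessive     29       48     7.5208
Sum = 10.028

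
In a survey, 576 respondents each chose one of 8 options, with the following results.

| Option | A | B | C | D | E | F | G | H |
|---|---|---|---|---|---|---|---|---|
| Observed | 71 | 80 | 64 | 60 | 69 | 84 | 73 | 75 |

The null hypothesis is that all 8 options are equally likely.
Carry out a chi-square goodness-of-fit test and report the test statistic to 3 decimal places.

Under H₀ each category has probability 1/8, so each expected count is 576/8 = 72.
χ² = (71−72)²/72 + (80−72)²/72 + (64−72)²/72 + (60−72)²/72 + (69−72)²/72 + (84−72)²/72 + (73−72)²/72 + (75−72)²/72
   = 0.0139 + 0.8889 + 0.8889 + 2.0000 + 0.1250 + 2.0000 + 0.0139 + 0.1250
Sum = 6.056

6.056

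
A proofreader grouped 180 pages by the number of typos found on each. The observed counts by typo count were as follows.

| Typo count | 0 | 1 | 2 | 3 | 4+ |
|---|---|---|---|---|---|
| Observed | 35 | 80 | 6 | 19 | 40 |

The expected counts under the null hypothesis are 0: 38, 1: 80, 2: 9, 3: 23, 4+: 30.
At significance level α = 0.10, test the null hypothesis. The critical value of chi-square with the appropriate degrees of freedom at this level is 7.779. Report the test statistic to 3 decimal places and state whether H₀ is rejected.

5.266; do not reject

cat         O        E   (O−E)²/E
0          35       38     0.2368
1          80       80     0.0000
2           6        9     1.0000
3          19       23     0.6957
4+         40       30     3.3333
Sum = 5.266
df = 4. Since 5.266 < 7.779, we do not reject H₀.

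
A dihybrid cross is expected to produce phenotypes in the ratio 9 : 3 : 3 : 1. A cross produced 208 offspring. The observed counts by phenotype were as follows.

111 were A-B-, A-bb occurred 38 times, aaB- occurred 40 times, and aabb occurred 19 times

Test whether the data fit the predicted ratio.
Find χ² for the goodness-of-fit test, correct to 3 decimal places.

3.128

Ratio total = 16. Expected counts: 208×9/16 = 117, 208×3/16 = 39, 208×3/16 = 39, 208×1/16 = 13.
A-B-: (111 − 117)²/117 = 36/117 = 0.3077
A-bb: (38 − 39)²/39 = 1/39 = 0.0256
aaB-: (40 − 39)²/39 = 1/39 = 0.0256
aabb: (19 − 13)²/13 = 36/13 = 2.7692
Sum = 3.128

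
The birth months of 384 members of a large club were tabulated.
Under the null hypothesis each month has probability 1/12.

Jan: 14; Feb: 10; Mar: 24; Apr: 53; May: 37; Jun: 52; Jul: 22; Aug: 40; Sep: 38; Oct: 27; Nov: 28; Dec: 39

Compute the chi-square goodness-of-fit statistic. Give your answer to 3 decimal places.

63.375

Expected count for each of the 12 categories: 384/12 = 32.
cat         O        E   (O−E)²/E
Jan        14       32    10.1250
Feb        10       32    15.1250
Mar        24       32     2.0000
Apr        53       32    13.7813
May        37       32     0.7813
Jun        52       32    12.5000
Jul        22       32     3.1250
Aug        40       32     2.0000
Sep        38       32     1.1250
Oct        27       32     0.7813
Nov        28       32     0.5000
Dec        39       32     1.5313
Sum = 63.375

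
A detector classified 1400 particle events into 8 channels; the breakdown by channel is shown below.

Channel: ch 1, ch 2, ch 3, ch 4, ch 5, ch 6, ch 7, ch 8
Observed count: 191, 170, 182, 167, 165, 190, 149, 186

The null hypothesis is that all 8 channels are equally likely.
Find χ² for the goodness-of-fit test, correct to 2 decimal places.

Under H₀ each category has probability 1/8, so each expected count is 1400/8 = 175.
ch 1: (191 − 175)²/175 = 256/175 = 1.463
ch 2: (170 − 175)²/175 = 25/175 = 0.143
ch 3: (182 − 175)²/175 = 49/175 = 0.280
ch 4: (167 − 175)²/175 = 64/175 = 0.366
ch 5: (165 − 175)²/175 = 100/175 = 0.571
ch 6: (190 − 175)²/175 = 225/175 = 1.286
ch 7: (149 − 175)²/175 = 676/175 = 3.863
ch 8: (186 − 175)²/175 = 121/175 = 0.691
Sum = 8.66

8.66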